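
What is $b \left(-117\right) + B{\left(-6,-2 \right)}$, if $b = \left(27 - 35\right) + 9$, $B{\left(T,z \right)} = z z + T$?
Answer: $-119$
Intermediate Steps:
$B{\left(T,z \right)} = T + z^{2}$ ($B{\left(T,z \right)} = z^{2} + T = T + z^{2}$)
$b = 1$ ($b = -8 + 9 = 1$)
$b \left(-117\right) + B{\left(-6,-2 \right)} = 1 \left(-117\right) - \left(6 - \left(-2\right)^{2}\right) = -117 + \left(-6 + 4\right) = -117 - 2 = -119$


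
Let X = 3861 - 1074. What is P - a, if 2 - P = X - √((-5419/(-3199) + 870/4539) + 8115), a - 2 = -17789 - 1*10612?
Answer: 25614 + √190149752003721594/4840087 ≈ 25704.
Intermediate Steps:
X = 2787
a = -28399 (a = 2 + (-17789 - 1*10612) = 2 + (-17789 - 10612) = 2 - 28401 = -28399)
P = -2785 + √190149752003721594/4840087 (P = 2 - (2787 - √((-5419/(-3199) + 870/4539) + 8115)) = 2 - (2787 - √((-5419*(-1/3199) + 870*(1/4539)) + 8115)) = 2 - (2787 - √((5419/3199 + 290/1513) + 8115)) = 2 - (2787 - √(9126657/4840087 + 8115)) = 2 - (2787 - √(39286432662/4840087)) = 2 - (2787 - √190149752003721594/4840087) = 2 + (-2787 + √190149752003721594/4840087) = -2785 + √190149752003721594/4840087 ≈ -2694.9)
P - a = (-2785 + √190149752003721594/4840087) - 1*(-28399) = (-2785 + √190149752003721594/4840087) + 28399 = 25614 + √190149752003721594/4840087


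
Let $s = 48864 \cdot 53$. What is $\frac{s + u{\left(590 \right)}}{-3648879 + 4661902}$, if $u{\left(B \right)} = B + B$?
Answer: $\frac{2590972}{1013023} \approx 2.5577$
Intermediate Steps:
$s = 2589792$
$u{\left(B \right)} = 2 B$
$\frac{s + u{\left(590 \right)}}{-3648879 + 4661902} = \frac{2589792 + 2 \cdot 590}{-3648879 + 4661902} = \frac{2589792 + 1180}{1013023} = 2590972 \cdot \frac{1}{1013023} = \frac{2590972}{1013023}$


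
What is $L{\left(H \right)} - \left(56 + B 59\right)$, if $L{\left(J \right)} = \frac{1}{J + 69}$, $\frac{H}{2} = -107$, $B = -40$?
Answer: $\frac{334079}{145} \approx 2304.0$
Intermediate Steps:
$H = -214$ ($H = 2 \left(-107\right) = -214$)
$L{\left(J \right)} = \frac{1}{69 + J}$
$L{\left(H \right)} - \left(56 + B 59\right) = \frac{1}{69 - 214} - \left(56 - 2360\right) = \frac{1}{-145} - \left(56 - 2360\right) = - \frac{1}{145} - -2304 = - \frac{1}{145} + 2304 = \frac{334079}{145}$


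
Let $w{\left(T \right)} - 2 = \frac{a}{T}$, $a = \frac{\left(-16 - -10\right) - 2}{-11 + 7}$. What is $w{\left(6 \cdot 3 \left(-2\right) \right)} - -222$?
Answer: $\frac{4031}{18} \approx 223.94$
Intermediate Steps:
$a = 2$ ($a = \frac{\left(-16 + 10\right) - 2}{-4} = \left(-6 - 2\right) \left(- \frac{1}{4}\right) = \left(-8\right) \left(- \frac{1}{4}\right) = 2$)
$w{\left(T \right)} = 2 + \frac{2}{T}$
$w{\left(6 \cdot 3 \left(-2\right) \right)} - -222 = \left(2 + \frac{2}{6 \cdot 3 \left(-2\right)}\right) - -222 = \left(2 + \frac{2}{18 \left(-2\right)}\right) + 222 = \left(2 + \frac{2}{-36}\right) + 222 = \left(2 + 2 \left(- \frac{1}{36}\right)\right) + 222 = \left(2 - \frac{1}{18}\right) + 222 = \frac{35}{18} + 222 = \frac{4031}{18}$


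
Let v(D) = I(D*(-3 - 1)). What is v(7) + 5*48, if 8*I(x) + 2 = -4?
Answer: 957/4 ≈ 239.25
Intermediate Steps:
I(x) = -3/4 (I(x) = -1/4 + (1/8)*(-4) = -1/4 - 1/2 = -3/4)
v(D) = -3/4
v(7) + 5*48 = -3/4 + 5*48 = -3/4 + 240 = 957/4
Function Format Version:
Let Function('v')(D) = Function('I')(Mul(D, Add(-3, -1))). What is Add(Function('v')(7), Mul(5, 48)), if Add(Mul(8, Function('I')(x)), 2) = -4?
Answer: Rational(957, 4) ≈ 239.25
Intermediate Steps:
Function('I')(x) = Rational(-3, 4) (Function('I')(x) = Add(Rational(-1, 4), Mul(Rational(1, 8), -4)) = Add(Rational(-1, 4), Rational(-1, 2)) = Rational(-3, 4))
Function('v')(D) = Rational(-3, 4)
Add(Function('v')(7), Mul(5, 48)) = Add(Rational(-3, 4), Mul(5, 48)) = Add(Rational(-3, 4), 240) = Rational(957, 4)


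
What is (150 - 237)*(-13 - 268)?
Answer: 24447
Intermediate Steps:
(150 - 237)*(-13 - 268) = -87*(-281) = 24447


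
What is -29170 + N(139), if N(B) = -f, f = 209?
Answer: -29379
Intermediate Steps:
N(B) = -209 (N(B) = -1*209 = -209)
-29170 + N(139) = -29170 - 209 = -29379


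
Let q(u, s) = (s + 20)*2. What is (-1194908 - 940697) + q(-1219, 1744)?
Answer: -2132077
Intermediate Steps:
q(u, s) = 40 + 2*s (q(u, s) = (20 + s)*2 = 40 + 2*s)
(-1194908 - 940697) + q(-1219, 1744) = (-1194908 - 940697) + (40 + 2*1744) = -2135605 + (40 + 3488) = -2135605 + 3528 = -2132077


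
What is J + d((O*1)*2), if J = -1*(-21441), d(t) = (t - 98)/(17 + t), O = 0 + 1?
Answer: 407283/19 ≈ 21436.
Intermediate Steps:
O = 1
d(t) = (-98 + t)/(17 + t)
J = 21441
J + d((O*1)*2) = 21441 + (-98 + (1*1)*2)/(17 + (1*1)*2) = 21441 + (-98 + 1*2)/(17 + 1*2) = 21441 + (-98 + 2)/(17 + 2) = 21441 - 96/19 = 407283/19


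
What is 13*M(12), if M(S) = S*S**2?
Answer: 22464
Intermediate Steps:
M(S) = S**3
13*M(12) = 13*12**3 = 13*1728 = 22464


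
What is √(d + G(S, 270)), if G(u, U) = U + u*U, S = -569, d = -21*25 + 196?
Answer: I*√153689 ≈ 392.03*I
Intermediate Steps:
d = -329 (d = -525 + 196 = -329)
G(u, U) = U + U*u
√(d + G(S, 270)) = √(-329 + 270*(1 - 569)) = √(-329 + 270*(-568)) = √(-329 - 153360) = √(-153689) = I*√153689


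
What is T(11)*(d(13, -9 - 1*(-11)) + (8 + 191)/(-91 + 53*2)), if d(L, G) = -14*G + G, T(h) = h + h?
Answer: -4202/15 ≈ -280.13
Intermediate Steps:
T(h) = 2*h
d(L, G) = -13*G
T(11)*(d(13, -9 - 1*(-11)) + (8 + 191)/(-91 + 53*2)) = (2*11)*(-13*(-9 - 1*(-11)) + (8 + 191)/(-91 + 53*2)) = 22*(-13*(-9 + 11) + 199/(-91 + 106)) = 22*(-13*2 + 199/15) = 22*(-26 + 199*(1/15)) = 22*(-26 + 199/15) = 22*(-191/15) = -4202/15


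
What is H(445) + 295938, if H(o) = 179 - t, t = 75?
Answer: 296042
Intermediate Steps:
H(o) = 104 (H(o) = 179 - 1*75 = 179 - 75 = 104)
H(445) + 295938 = 104 + 295938 = 296042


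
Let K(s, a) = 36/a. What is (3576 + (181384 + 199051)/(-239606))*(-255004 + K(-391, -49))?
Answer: -113846268148288/124901 ≈ -9.1149e+8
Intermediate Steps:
(3576 + (181384 + 199051)/(-239606))*(-255004 + K(-391, -49)) = (3576 + (181384 + 199051)/(-239606))*(-255004 + 36/(-49)) = (3576 + 380435*(-1/239606))*(-255004 + 36*(-1/49)) = (3576 - 380435/239606)*(-255004 - 36/49) = (856450621/239606)*(-12495232/49) = -113846268148288/124901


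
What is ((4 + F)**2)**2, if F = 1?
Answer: 625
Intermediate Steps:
((4 + F)**2)**2 = ((4 + 1)**2)**2 = (5**2)**2 = 25**2 = 625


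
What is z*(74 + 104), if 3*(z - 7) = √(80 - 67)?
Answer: 1246 + 178*√13/3 ≈ 1459.9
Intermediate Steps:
z = 7 + √13/3 (z = 7 + √(80 - 67)/3 = 7 + √13/3 ≈ 8.2018)
z*(74 + 104) = (7 + √13/3)*(74 + 104) = (7 + √13/3)*178 = 1246 + 178*√13/3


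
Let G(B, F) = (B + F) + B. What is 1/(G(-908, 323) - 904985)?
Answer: -1/906478 ≈ -1.1032e-6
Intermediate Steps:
G(B, F) = F + 2*B
1/(G(-908, 323) - 904985) = 1/((323 + 2*(-908)) - 904985) = 1/((323 - 1816) - 904985) = 1/(-1493 - 904985) = 1/(-906478) = -1/906478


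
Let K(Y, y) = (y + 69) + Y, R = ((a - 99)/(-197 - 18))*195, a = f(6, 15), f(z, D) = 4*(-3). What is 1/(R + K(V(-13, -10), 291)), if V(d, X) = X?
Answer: 43/19379 ≈ 0.0022189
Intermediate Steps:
f(z, D) = -12
a = -12
R = 4329/43 (R = ((-12 - 99)/(-197 - 18))*195 = -111/(-215)*195 = -111*(-1/215)*195 = (111/215)*195 = 4329/43 ≈ 100.67)
K(Y, y) = 69 + Y + y (K(Y, y) = (69 + y) + Y = 69 + Y + y)
1/(R + K(V(-13, -10), 291)) = 1/(4329/43 + (69 - 10 + 291)) = 1/(4329/43 + 350) = 1/(19379/43) = 43/19379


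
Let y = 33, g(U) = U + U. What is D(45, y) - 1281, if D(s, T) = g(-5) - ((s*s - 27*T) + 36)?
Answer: -2461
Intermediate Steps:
g(U) = 2*U
D(s, T) = -46 - s**2 + 27*T (D(s, T) = 2*(-5) - ((s*s - 27*T) + 36) = -10 - ((s**2 - 27*T) + 36) = -10 - (36 + s**2 - 27*T) = -10 + (-36 - s**2 + 27*T) = -46 - s**2 + 27*T)
D(45, y) - 1281 = (-46 - 1*45**2 + 27*33) - 1281 = (-46 - 1*2025 + 891) - 1281 = (-46 - 2025 + 891) - 1281 = -1180 - 1281 = -2461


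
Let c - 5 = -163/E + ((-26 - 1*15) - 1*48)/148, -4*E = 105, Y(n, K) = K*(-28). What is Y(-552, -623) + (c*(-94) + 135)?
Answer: 128840833/7770 ≈ 16582.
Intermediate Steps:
Y(n, K) = -28*K
E = -105/4 (E = -1/4*105 = -105/4 ≈ -26.250)
c = 164851/15540 (c = 5 + (-163/(-105/4) + ((-26 - 1*15) - 1*48)/148) = 5 + (-163*(-4/105) + ((-26 - 15) - 48)*(1/148)) = 5 + (652/105 + (-41 - 48)*(1/148)) = 5 + (652/105 - 89*1/148) = 5 + (652/105 - 89/148) = 5 + 87151/15540 = 164851/15540 ≈ 10.608)
Y(-552, -623) + (c*(-94) + 135) = -28*(-623) + ((164851/15540)*(-94) + 135) = 17444 + (-7747997/7770 + 135) = 17444 - 6699047/7770 = 128840833/7770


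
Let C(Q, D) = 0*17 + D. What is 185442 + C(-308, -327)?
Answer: 185115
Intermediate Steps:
C(Q, D) = D (C(Q, D) = 0 + D = D)
185442 + C(-308, -327) = 185442 - 327 = 185115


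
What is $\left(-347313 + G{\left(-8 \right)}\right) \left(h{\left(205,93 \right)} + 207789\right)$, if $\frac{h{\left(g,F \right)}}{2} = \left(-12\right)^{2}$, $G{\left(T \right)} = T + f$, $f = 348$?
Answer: $-72197100921$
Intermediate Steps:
$G{\left(T \right)} = 348 + T$ ($G{\left(T \right)} = T + 348 = 348 + T$)
$h{\left(g,F \right)} = 288$ ($h{\left(g,F \right)} = 2 \left(-12\right)^{2} = 2 \cdot 144 = 288$)
$\left(-347313 + G{\left(-8 \right)}\right) \left(h{\left(205,93 \right)} + 207789\right) = \left(-347313 + \left(348 - 8\right)\right) \left(288 + 207789\right) = \left(-347313 + 340\right) 208077 = \left(-346973\right) 208077 = -72197100921$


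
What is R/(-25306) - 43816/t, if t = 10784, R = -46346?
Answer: -38063277/17056244 ≈ -2.2316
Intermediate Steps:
R/(-25306) - 43816/t = -46346/(-25306) - 43816/10784 = -46346*(-1/25306) - 43816*1/10784 = 23173/12653 - 5477/1348 = -38063277/17056244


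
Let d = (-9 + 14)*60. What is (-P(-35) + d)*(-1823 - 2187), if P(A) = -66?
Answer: -1467660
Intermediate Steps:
d = 300 (d = 5*60 = 300)
(-P(-35) + d)*(-1823 - 2187) = (-1*(-66) + 300)*(-1823 - 2187) = (66 + 300)*(-4010) = 366*(-4010) = -1467660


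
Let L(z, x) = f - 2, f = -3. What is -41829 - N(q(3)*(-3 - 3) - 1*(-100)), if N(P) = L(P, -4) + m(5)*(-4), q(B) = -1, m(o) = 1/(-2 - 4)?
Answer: -125474/3 ≈ -41825.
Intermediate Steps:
m(o) = -⅙ (m(o) = 1/(-6) = -⅙)
L(z, x) = -5 (L(z, x) = -3 - 2 = -5)
N(P) = -13/3 (N(P) = -5 - ⅙*(-4) = -5 + ⅔ = -13/3)
-41829 - N(q(3)*(-3 - 3) - 1*(-100)) = -41829 - 1*(-13/3) = -41829 + 13/3 = -125474/3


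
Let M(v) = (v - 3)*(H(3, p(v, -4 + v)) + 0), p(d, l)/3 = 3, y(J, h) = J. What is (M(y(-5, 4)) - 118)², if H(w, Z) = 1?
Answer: 15876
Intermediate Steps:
p(d, l) = 9 (p(d, l) = 3*3 = 9)
M(v) = -3 + v (M(v) = (v - 3)*(1 + 0) = (-3 + v)*1 = -3 + v)
(M(y(-5, 4)) - 118)² = ((-3 - 5) - 118)² = (-8 - 118)² = (-126)² = 15876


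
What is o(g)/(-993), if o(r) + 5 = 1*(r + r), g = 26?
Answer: -47/993 ≈ -0.047331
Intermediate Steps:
o(r) = -5 + 2*r (o(r) = -5 + 1*(r + r) = -5 + 1*(2*r) = -5 + 2*r)
o(g)/(-993) = (-5 + 2*26)/(-993) = (-5 + 52)*(-1/993) = 47*(-1/993) = -47/993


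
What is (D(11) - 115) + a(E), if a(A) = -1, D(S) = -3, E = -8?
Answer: -119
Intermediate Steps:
(D(11) - 115) + a(E) = (-3 - 115) - 1 = -118 - 1 = -119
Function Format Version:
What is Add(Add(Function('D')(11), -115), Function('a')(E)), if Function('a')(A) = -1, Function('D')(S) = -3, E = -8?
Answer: -119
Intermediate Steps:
Add(Add(Function('D')(11), -115), Function('a')(E)) = Add(Add(-3, -115), -1) = Add(-118, -1) = -119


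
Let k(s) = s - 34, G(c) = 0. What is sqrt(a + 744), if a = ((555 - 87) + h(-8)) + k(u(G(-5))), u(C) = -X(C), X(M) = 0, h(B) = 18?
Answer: 2*sqrt(299) ≈ 34.583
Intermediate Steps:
u(C) = 0 (u(C) = -1*0 = 0)
k(s) = -34 + s
a = 452 (a = ((555 - 87) + 18) + (-34 + 0) = (468 + 18) - 34 = 486 - 34 = 452)
sqrt(a + 744) = sqrt(452 + 744) = sqrt(1196) = 2*sqrt(299)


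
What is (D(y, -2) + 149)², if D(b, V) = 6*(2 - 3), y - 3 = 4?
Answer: 20449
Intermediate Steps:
y = 7 (y = 3 + 4 = 7)
D(b, V) = -6 (D(b, V) = 6*(-1) = -6)
(D(y, -2) + 149)² = (-6 + 149)² = 143² = 20449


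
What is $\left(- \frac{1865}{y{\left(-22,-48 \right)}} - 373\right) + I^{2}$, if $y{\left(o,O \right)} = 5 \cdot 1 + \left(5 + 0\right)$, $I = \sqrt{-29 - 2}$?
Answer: $- \frac{1181}{2} \approx -590.5$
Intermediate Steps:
$I = i \sqrt{31}$ ($I = \sqrt{-31} = i \sqrt{31} \approx 5.5678 i$)
$y{\left(o,O \right)} = 10$ ($y{\left(o,O \right)} = 5 + 5 = 10$)
$\left(- \frac{1865}{y{\left(-22,-48 \right)}} - 373\right) + I^{2} = \left(- \frac{1865}{10} - 373\right) + \left(i \sqrt{31}\right)^{2} = \left(\left(-1865\right) \frac{1}{10} - 373\right) - 31 = \left(- \frac{373}{2} - 373\right) - 31 = - \frac{1119}{2} - 31 = - \frac{1181}{2}$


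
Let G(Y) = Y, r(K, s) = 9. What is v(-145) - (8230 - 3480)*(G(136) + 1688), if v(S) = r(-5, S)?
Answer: -8663991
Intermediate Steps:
v(S) = 9
v(-145) - (8230 - 3480)*(G(136) + 1688) = 9 - (8230 - 3480)*(136 + 1688) = 9 - 4750*1824 = 9 - 1*8664000 = 9 - 8664000 = -8663991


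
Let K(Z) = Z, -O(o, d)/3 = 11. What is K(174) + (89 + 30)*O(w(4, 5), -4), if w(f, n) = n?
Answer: -3753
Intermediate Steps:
O(o, d) = -33 (O(o, d) = -3*11 = -33)
K(174) + (89 + 30)*O(w(4, 5), -4) = 174 + (89 + 30)*(-33) = 174 + 119*(-33) = 174 - 3927 = -3753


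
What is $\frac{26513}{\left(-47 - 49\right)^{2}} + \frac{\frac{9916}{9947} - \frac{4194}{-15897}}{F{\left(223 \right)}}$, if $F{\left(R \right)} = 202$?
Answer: $\frac{20207351480387}{7008931851264} \approx 2.8831$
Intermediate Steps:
$\frac{26513}{\left(-47 - 49\right)^{2}} + \frac{\frac{9916}{9947} - \frac{4194}{-15897}}{F{\left(223 \right)}} = \frac{26513}{\left(-47 - 49\right)^{2}} + \frac{\frac{9916}{9947} - \frac{4194}{-15897}}{202} = \frac{26513}{\left(-96\right)^{2}} + \left(9916 \cdot \frac{1}{9947} - - \frac{1398}{5299}\right) \frac{1}{202} = \frac{26513}{9216} + \left(\frac{9916}{9947} + \frac{1398}{5299}\right) \frac{1}{202} = 26513 \cdot \frac{1}{9216} + \frac{9492970}{7529879} \cdot \frac{1}{202} = \frac{26513}{9216} + \frac{4746485}{760517779} = \frac{20207351480387}{7008931851264}$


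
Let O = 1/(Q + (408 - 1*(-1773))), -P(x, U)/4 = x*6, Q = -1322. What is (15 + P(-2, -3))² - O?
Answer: 3409370/859 ≈ 3969.0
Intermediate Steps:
P(x, U) = -24*x (P(x, U) = -4*x*6 = -24*x)
O = 1/859 (O = 1/(-1322 + (408 - 1*(-1773))) = 1/(-1322 + (408 + 1773)) = 1/(-1322 + 2181) = 1/859 ≈ 0.0011641)
(15 + P(-2, -3))² - O = (15 - 24*(-2))² - 1*1/859 = (15 + 48)² - 1/859 = 63² - 1/859 = 3969 - 1/859 = 3409370/859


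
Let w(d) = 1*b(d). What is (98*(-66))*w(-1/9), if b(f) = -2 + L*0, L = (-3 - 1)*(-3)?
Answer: 12936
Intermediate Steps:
L = 12 (L = -4*(-3) = 12)
b(f) = -2 (b(f) = -2 + 12*0 = -2 + 0 = -2)
w(d) = -2 (w(d) = 1*(-2) = -2)
(98*(-66))*w(-1/9) = (98*(-66))*(-2) = -6468*(-2) = 12936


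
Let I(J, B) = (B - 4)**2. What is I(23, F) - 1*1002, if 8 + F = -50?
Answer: 2842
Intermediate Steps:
F = -58 (F = -8 - 50 = -58)
I(J, B) = (-4 + B)**2
I(23, F) - 1*1002 = (-4 - 58)**2 - 1*1002 = (-62)**2 - 1002 = 3844 - 1002 = 2842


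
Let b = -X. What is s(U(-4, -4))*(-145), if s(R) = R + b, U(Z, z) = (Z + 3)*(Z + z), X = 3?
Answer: -725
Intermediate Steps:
U(Z, z) = (3 + Z)*(Z + z)
b = -3 (b = -1*3 = -3)
s(R) = -3 + R (s(R) = R - 3 = -3 + R)
s(U(-4, -4))*(-145) = (-3 + ((-4)² + 3*(-4) + 3*(-4) - 4*(-4)))*(-145) = (-3 + (16 - 12 - 12 + 16))*(-145) = (-3 + 8)*(-145) = 5*(-145) = -725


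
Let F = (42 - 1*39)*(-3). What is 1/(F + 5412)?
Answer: 1/5403 ≈ 0.00018508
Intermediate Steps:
F = -9 (F = (42 - 39)*(-3) = 3*(-3) = -9)
1/(F + 5412) = 1/(-9 + 5412) = 1/5403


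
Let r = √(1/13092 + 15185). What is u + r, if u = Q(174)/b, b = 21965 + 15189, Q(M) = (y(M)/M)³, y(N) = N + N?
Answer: 4/18577 + √650679014733/6546 ≈ 123.23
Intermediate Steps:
y(N) = 2*N
Q(M) = 8 (Q(M) = ((2*M)/M)³ = 2³ = 8)
b = 37154
r = √650679014733/6546 (r = √(1/13092 + 15185) = √(198802021/13092) = √650679014733/6546 ≈ 123.23)
u = 4/18577 (u = 8/37154 = 8*(1/37154) = 4/18577 ≈ 0.00021532)
u + r = 4/18577 + √650679014733/6546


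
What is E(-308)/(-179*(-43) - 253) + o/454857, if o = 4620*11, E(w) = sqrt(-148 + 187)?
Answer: 16940/151619 + sqrt(39)/7444 ≈ 0.11257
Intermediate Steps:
E(w) = sqrt(39)
o = 50820
E(-308)/(-179*(-43) - 253) + o/454857 = sqrt(39)/(-179*(-43) - 253) + 50820/454857 = sqrt(39)/(7697 - 253) + 50820*(1/454857) = sqrt(39)/7444 + 16940/151619 = 16940/151619 + sqrt(39)/7444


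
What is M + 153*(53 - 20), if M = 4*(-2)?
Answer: 5041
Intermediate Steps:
M = -8
M + 153*(53 - 20) = -8 + 153*(53 - 20) = -8 + 153*33 = -8 + 5049 = 5041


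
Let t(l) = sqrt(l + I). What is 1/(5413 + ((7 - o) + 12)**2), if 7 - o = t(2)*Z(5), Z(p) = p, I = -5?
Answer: -I/(-5482*I + 120*sqrt(3)) ≈ 0.00018215 - 6.9062e-6*I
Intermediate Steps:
t(l) = sqrt(-5 + l) (t(l) = sqrt(l - 5) = sqrt(-5 + l))
o = 7 - 5*I*sqrt(3) (o = 7 - sqrt(-5 + 2)*5 = 7 - sqrt(-3)*5 = 7 - I*sqrt(3)*5 = 7 - 5*I*sqrt(3) ≈ 7.0 - 8.6602*I)
1/(5413 + ((7 - o) + 12)**2) = 1/(5413 + ((7 - (7 - 5*I*sqrt(3))) + 12)**2) = 1/(5413 + ((7 + (-7 + 5*I*sqrt(3))) + 12)**2) = 1/(5413 + (5*I*sqrt(3) + 12)**2) = 1/(5413 + (12 + 5*I*sqrt(3))**2)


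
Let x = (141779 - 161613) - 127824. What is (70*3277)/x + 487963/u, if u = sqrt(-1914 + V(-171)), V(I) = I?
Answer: -16385/10547 - 487963*I*sqrt(2085)/2085 ≈ -1.5535 - 10686.0*I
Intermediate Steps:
x = -147658 (x = -19834 - 127824 = -147658)
u = I*sqrt(2085) (u = sqrt(-1914 - 171) = sqrt(-2085) = I*sqrt(2085) ≈ 45.662*I)
(70*3277)/x + 487963/u = (70*3277)/(-147658) + 487963/((I*sqrt(2085))) = 229390*(-1/147658) + 487963*(-I*sqrt(2085)/2085) = -16385/10547 - 487963*I*sqrt(2085)/2085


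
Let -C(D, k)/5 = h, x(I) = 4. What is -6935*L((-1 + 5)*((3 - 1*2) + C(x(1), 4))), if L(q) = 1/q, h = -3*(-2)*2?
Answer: 6935/236 ≈ 29.386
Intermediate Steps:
h = 12 (h = 6*2 = 12)
C(D, k) = -60 (C(D, k) = -5*12 = -60)
-6935*L((-1 + 5)*((3 - 1*2) + C(x(1), 4))) = -6935*1/((-1 + 5)*((3 - 1*2) - 60)) = -6935*1/(4*((3 - 2) - 60)) = -6935*1/(4*(1 - 60)) = -6935/(4*(-59)) = -6935/(-236) = -6935*(-1/236) = 6935/236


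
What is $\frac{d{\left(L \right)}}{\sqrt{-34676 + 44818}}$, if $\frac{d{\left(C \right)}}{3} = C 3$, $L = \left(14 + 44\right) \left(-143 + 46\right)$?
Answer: $- \frac{25317 \sqrt{10142}}{5071} \approx -502.78$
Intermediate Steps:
$L = -5626$ ($L = 58 \left(-97\right) = -5626$)
$d{\left(C \right)} = 9 C$ ($d{\left(C \right)} = 3 C 3 = 3 \cdot 3 C = 9 C$)
$\frac{d{\left(L \right)}}{\sqrt{-34676 + 44818}} = \frac{9 \left(-5626\right)}{\sqrt{-34676 + 44818}} = - \frac{50634}{\sqrt{10142}} = - 50634 \frac{\sqrt{10142}}{10142} = - \frac{25317 \sqrt{10142}}{5071}$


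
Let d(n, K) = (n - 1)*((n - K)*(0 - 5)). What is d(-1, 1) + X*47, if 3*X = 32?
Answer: 1444/3 ≈ 481.33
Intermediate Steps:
X = 32/3 (X = (⅓)*32 = 32/3 ≈ 10.667)
d(n, K) = (-1 + n)*(-5*n + 5*K) (d(n, K) = (-1 + n)*((n - K)*(-5)) = (-1 + n)*(-5*n + 5*K))
d(-1, 1) + X*47 = (-5*1 - 5*(-1)² + 5*(-1) + 5*1*(-1)) + (32/3)*47 = (-5 - 5*1 - 5 - 5) + 1504/3 = (-5 - 5 - 5 - 5) + 1504/3 = -20 + 1504/3 = 1444/3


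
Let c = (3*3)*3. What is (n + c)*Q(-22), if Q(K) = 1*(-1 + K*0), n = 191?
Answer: -218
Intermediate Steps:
c = 27 (c = 9*3 = 27)
Q(K) = -1 (Q(K) = 1*(-1 + 0) = 1*(-1) = -1)
(n + c)*Q(-22) = (191 + 27)*(-1) = 218*(-1) = -218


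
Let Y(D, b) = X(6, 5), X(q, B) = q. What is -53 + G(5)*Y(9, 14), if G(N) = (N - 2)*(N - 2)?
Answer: 1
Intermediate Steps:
Y(D, b) = 6
G(N) = (-2 + N)**2 (G(N) = (-2 + N)*(-2 + N) = (-2 + N)**2)
-53 + G(5)*Y(9, 14) = -53 + (-2 + 5)**2*6 = -53 + 3**2*6 = -53 + 9*6 = -53 + 54 = 1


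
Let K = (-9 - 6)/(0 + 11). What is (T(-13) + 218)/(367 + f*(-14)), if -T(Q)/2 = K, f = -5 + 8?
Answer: 2428/3575 ≈ 0.67916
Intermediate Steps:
f = 3
K = -15/11 ≈ -1.3636
T(Q) = 30/11 (T(Q) = -2*(-15/11) = 30/11)
(T(-13) + 218)/(367 + f*(-14)) = (30/11 + 218)/(367 + 3*(-14)) = 2428/(11*(367 - 42)) = (2428/11)/325 = (2428/11)*(1/325) = 2428/3575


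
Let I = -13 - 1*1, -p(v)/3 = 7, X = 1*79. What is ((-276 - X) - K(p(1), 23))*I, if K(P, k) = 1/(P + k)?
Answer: 4977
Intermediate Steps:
X = 79
p(v) = -21 (p(v) = -3*7 = -21)
I = -14 (I = -13 - 1 = -14)
((-276 - X) - K(p(1), 23))*I = ((-276 - 1*79) - 1/(-21 + 23))*(-14) = ((-276 - 79) - 1/2)*(-14) = (-355 - 1*½)*(-14) = (-355 - ½)*(-14) = -711/2*(-14) = 4977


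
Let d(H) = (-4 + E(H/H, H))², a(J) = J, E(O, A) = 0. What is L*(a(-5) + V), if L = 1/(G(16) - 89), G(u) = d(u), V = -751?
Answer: 756/73 ≈ 10.356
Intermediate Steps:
d(H) = 16 (d(H) = (-4 + 0)² = (-4)² = 16)
G(u) = 16
L = -1/73 (L = 1/(16 - 89) = 1/(-73) = -1/73 ≈ -0.013699)
L*(a(-5) + V) = -(-5 - 751)/73 = -1/73*(-756) = 756/73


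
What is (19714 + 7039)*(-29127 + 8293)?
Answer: -557372002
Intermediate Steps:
(19714 + 7039)*(-29127 + 8293) = 26753*(-20834) = -557372002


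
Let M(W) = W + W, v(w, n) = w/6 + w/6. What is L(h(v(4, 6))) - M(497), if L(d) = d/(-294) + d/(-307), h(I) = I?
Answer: -134575880/135387 ≈ -994.01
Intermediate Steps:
v(w, n) = w/3 (v(w, n) = w*(⅙) + w*(⅙) = w/6 + w/6 = w/3)
L(d) = -601*d/90258 (L(d) = d*(-1/294) + d*(-1/307) = -d/294 - d/307 = -601*d/90258)
M(W) = 2*W
L(h(v(4, 6))) - M(497) = -601*4/270774 - 2*497 = -601/90258*4/3 - 1*994 = -1202/135387 - 994 = -134575880/135387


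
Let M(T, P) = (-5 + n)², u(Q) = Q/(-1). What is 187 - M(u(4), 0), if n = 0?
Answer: 162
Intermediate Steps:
u(Q) = -Q (u(Q) = Q*(-1) = -Q)
M(T, P) = 25 (M(T, P) = (-5 + 0)² = (-5)² = 25)
187 - M(u(4), 0) = 187 - 1*25 = 187 - 25 = 162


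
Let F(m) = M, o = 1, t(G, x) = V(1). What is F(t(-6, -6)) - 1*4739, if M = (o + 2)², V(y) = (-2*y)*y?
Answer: -4730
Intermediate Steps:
V(y) = -2*y²
t(G, x) = -2 (t(G, x) = -2*1² = -2*1 = -2)
M = 9 (M = (1 + 2)² = 3² = 9)
F(m) = 9
F(t(-6, -6)) - 1*4739 = 9 - 1*4739 = 9 - 4739 = -4730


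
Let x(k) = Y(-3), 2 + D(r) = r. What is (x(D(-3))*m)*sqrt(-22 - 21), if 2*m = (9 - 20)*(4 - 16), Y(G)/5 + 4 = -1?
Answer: -1650*I*sqrt(43) ≈ -10820.0*I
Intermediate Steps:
D(r) = -2 + r
Y(G) = -25 (Y(G) = -20 + 5*(-1) = -20 - 5 = -25)
m = 66 (m = ((9 - 20)*(4 - 16))/2 = (-11*(-12))/2 = (1/2)*132 = 66)
x(k) = -25
(x(D(-3))*m)*sqrt(-22 - 21) = (-25*66)*sqrt(-22 - 21) = -1650*I*sqrt(43)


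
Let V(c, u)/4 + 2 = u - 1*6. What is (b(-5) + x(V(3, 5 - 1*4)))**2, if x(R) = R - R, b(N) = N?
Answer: 25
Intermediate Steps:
V(c, u) = -32 + 4*u (V(c, u) = -8 + 4*(u - 1*6) = -8 + 4*(u - 6) = -8 + 4*(-6 + u) = -8 + (-24 + 4*u) = -32 + 4*u)
x(R) = 0
(b(-5) + x(V(3, 5 - 1*4)))**2 = (-5 + 0)**2 = (-5)**2 = 25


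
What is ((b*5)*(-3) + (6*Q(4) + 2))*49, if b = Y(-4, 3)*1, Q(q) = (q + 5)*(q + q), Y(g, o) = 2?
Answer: 19796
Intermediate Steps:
Q(q) = 2*q*(5 + q) (Q(q) = (5 + q)*(2*q) = 2*q*(5 + q))
b = 2 (b = 2*1 = 2)
((b*5)*(-3) + (6*Q(4) + 2))*49 = ((2*5)*(-3) + (6*(2*4*(5 + 4)) + 2))*49 = (10*(-3) + (6*(2*4*9) + 2))*49 = (-30 + (6*72 + 2))*49 = (-30 + (432 + 2))*49 = (-30 + 434)*49 = 404*49 = 19796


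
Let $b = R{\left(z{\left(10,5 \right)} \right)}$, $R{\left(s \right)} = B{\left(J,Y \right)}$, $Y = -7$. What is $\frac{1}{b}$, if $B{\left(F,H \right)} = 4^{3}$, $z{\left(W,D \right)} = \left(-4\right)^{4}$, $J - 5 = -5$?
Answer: $\frac{1}{64} \approx 0.015625$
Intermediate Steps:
$J = 0$ ($J = 5 - 5 = 0$)
$z{\left(W,D \right)} = 256$
$B{\left(F,H \right)} = 64$
$R{\left(s \right)} = 64$
$b = 64$
$\frac{1}{b} = \frac{1}{64}$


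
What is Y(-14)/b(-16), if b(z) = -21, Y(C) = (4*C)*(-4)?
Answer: -32/3 ≈ -10.667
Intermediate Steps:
Y(C) = -16*C
Y(-14)/b(-16) = -16*(-14)/(-21) = 224*(-1/21) = -32/3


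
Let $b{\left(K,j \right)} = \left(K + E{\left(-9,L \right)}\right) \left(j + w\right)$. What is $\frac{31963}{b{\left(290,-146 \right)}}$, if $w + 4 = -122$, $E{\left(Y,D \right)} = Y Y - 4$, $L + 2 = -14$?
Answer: $- \frac{31963}{99824} \approx -0.32019$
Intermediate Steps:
$L = -16$ ($L = -2 - 14 = -16$)
$E{\left(Y,D \right)} = -4 + Y^{2}$ ($E{\left(Y,D \right)} = Y^{2} - 4 = -4 + Y^{2}$)
$w = -126$ ($w = -4 - 122 = -126$)
$b{\left(K,j \right)} = \left(-126 + j\right) \left(77 + K\right)$ ($b{\left(K,j \right)} = \left(K - \left(4 - \left(-9\right)^{2}\right)\right) \left(j - 126\right) = \left(K + \left(-4 + 81\right)\right) \left(-126 + j\right) = \left(K + 77\right) \left(-126 + j\right) = \left(77 + K\right) \left(-126 + j\right) = \left(-126 + j\right) \left(77 + K\right)$)
$\frac{31963}{b{\left(290,-146 \right)}} = \frac{31963}{-9702 - 36540 + 77 \left(-146\right) + 290 \left(-146\right)} = \frac{31963}{-9702 - 36540 - 11242 - 42340} = \frac{31963}{-99824} = 31963 \left(- \frac{1}{99824}\right) = - \frac{31963}{99824}$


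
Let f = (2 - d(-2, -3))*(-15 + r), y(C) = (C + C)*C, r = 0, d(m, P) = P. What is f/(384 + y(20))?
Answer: -75/1184 ≈ -0.063345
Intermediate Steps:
y(C) = 2*C**2 (y(C) = (2*C)*C = 2*C**2)
f = -75 (f = (2 - 1*(-3))*(-15 + 0) = (2 + 3)*(-15) = 5*(-15) = -75)
f/(384 + y(20)) = -75/(384 + 2*20**2) = -75/(384 + 2*400) = -75/(384 + 800) = -75/1184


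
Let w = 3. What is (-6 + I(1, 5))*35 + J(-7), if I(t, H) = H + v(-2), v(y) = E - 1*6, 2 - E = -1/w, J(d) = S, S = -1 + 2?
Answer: -487/3 ≈ -162.33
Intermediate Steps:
S = 1
J(d) = 1
E = 7/3 (E = 2 - (-1)/3 = 2 - 1*(-1/3) = 2 + 1/3 = 7/3 ≈ 2.3333)
v(y) = -11/3 (v(y) = 7/3 - 1*6 = 7/3 - 6 = -11/3)
I(t, H) = -11/3 + H (I(t, H) = H - 11/3 = -11/3 + H)
(-6 + I(1, 5))*35 + J(-7) = (-6 + (-11/3 + 5))*35 + 1 = (-6 + 4/3)*35 + 1 = -14/3*35 + 1 = -490/3 + 1 = -487/3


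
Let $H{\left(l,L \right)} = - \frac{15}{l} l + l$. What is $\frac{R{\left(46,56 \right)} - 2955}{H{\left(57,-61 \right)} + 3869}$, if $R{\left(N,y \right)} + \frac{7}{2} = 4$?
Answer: $- \frac{5909}{7822} \approx -0.75543$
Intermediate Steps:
$H{\left(l,L \right)} = -15 + l$
$R{\left(N,y \right)} = \frac{1}{2}$ ($R{\left(N,y \right)} = - \frac{7}{2} + 4 = \frac{1}{2}$)
$\frac{R{\left(46,56 \right)} - 2955}{H{\left(57,-61 \right)} + 3869} = \frac{\frac{1}{2} - 2955}{\left(-15 + 57\right) + 3869} = \frac{\frac{1}{2} - 2955}{42 + 3869} = \frac{\frac{1}{2} - 2955}{3911} = \left(- \frac{5909}{2}\right) \frac{1}{3911} = - \frac{5909}{7822}$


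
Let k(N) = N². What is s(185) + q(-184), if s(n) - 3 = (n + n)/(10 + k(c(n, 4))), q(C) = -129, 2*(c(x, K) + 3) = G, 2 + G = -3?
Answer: -18806/161 ≈ -116.81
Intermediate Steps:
G = -5 (G = -2 - 3 = -5)
c(x, K) = -11/2 (c(x, K) = -3 + (½)*(-5) = -3 - 5/2 = -11/2)
s(n) = 3 + 8*n/161 (s(n) = 3 + (n + n)/(10 + (-11/2)²) = 3 + (2*n)/(10 + 121/4) = 3 + (2*n)/(161/4) = 3 + (2*n)*(4/161) = 3 + 8*n/161)
s(185) + q(-184) = (3 + (8/161)*185) - 129 = (3 + 1480/161) - 129 = 1963/161 - 129 = -18806/161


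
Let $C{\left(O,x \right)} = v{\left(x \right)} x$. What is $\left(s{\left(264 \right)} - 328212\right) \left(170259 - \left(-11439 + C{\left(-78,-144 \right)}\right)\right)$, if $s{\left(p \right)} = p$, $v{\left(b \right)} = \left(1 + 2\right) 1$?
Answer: $-59729169240$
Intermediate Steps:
$v{\left(b \right)} = 3$ ($v{\left(b \right)} = 3 \cdot 1 = 3$)
$C{\left(O,x \right)} = 3 x$
$\left(s{\left(264 \right)} - 328212\right) \left(170259 - \left(-11439 + C{\left(-78,-144 \right)}\right)\right) = \left(264 - 328212\right) \left(170259 + \left(11439 - 3 \left(-144\right)\right)\right) = - 327948 \left(170259 + \left(11439 - -432\right)\right) = - 327948 \left(170259 + \left(11439 + 432\right)\right) = - 327948 \left(170259 + 11871\right) = \left(-327948\right) 182130 = -59729169240$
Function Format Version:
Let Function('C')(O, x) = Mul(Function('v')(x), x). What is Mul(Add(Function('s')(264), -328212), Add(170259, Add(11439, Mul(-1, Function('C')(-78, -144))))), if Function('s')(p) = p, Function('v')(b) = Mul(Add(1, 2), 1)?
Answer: -59729169240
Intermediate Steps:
Function('v')(b) = 3 (Function('v')(b) = Mul(3, 1) = 3)
Function('C')(O, x) = Mul(3, x)
Mul(Add(Function('s')(264), -328212), Add(170259, Add(11439, Mul(-1, Function('C')(-78, -144))))) = Mul(Add(264, -328212), Add(170259, Add(11439, Mul(-1, Mul(3, -144))))) = Mul(-327948, Add(170259, Add(11439, Mul(-1, -432)))) = Mul(-327948, Add(170259, Add(11439, 432))) = Mul(-327948, Add(170259, 11871)) = Mul(-327948, 182130) = -59729169240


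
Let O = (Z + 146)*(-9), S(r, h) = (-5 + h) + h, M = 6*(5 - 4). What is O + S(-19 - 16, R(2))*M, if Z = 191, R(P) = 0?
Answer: -3063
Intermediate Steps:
M = 6 (M = 6*1 = 6)
S(r, h) = -5 + 2*h
O = -3033 (O = (191 + 146)*(-9) = 337*(-9) = -3033)
O + S(-19 - 16, R(2))*M = -3033 + (-5 + 2*0)*6 = -3033 + (-5 + 0)*6 = -3033 - 5*6 = -3033 - 30 = -3063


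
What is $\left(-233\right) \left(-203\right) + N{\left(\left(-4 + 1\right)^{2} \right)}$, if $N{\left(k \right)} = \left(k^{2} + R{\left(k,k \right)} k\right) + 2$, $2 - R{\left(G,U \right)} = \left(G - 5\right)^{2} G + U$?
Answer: $46023$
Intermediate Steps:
$R{\left(G,U \right)} = 2 - U - G \left(-5 + G\right)^{2}$ ($R{\left(G,U \right)} = 2 - \left(\left(G - 5\right)^{2} G + U\right) = 2 - \left(\left(-5 + G\right)^{2} G + U\right) = 2 - \left(G \left(-5 + G\right)^{2} + U\right) = 2 - \left(U + G \left(-5 + G\right)^{2}\right) = 2 - U - G \left(-5 + G\right)^{2}$)
$N{\left(k \right)} = 2 + k^{2} + k \left(2 - k - k \left(-5 + k\right)^{2}\right)$ ($N{\left(k \right)} = \left(k^{2} + \left(2 - k - k \left(-5 + k\right)^{2}\right) k\right) + 2 = \left(k^{2} + k \left(2 - k - k \left(-5 + k\right)^{2}\right)\right) + 2 = 2 + k^{2} + k \left(2 - k - k \left(-5 + k\right)^{2}\right)$)
$\left(-233\right) \left(-203\right) + N{\left(\left(-4 + 1\right)^{2} \right)} = \left(-233\right) \left(-203\right) + \left(2 + 2 \left(-4 + 1\right)^{2} - \left(\left(-4 + 1\right)^{2}\right)^{2} \left(-5 + \left(-4 + 1\right)^{2}\right)^{2}\right) = 47299 + \left(2 + 2 \left(-3\right)^{2} - \left(\left(-3\right)^{2}\right)^{2} \left(-5 + \left(-3\right)^{2}\right)^{2}\right) = 47299 + \left(2 + 2 \cdot 9 - 9^{2} \left(-5 + 9\right)^{2}\right) = 47299 + \left(2 + 18 - 81 \cdot 4^{2}\right) = 47299 + \left(2 + 18 - 81 \cdot 16\right) = 47299 + \left(2 + 18 - 1296\right) = 47299 - 1276 = 46023$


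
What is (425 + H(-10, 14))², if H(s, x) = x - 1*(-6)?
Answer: 198025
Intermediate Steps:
H(s, x) = 6 + x (H(s, x) = x + 6 = 6 + x)
(425 + H(-10, 14))² = (425 + (6 + 14))² = (425 + 20)² = 445² = 198025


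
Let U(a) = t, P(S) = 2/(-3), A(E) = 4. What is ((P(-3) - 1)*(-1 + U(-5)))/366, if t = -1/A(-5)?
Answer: 25/4392 ≈ 0.0056922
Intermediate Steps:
P(S) = -2/3 (P(S) = 2*(-1/3) = -2/3)
t = -1/4 ≈ -0.25000
U(a) = -1/4
((P(-3) - 1)*(-1 + U(-5)))/366 = ((-2/3 - 1)*(-1 - 1/4))/366 = -5/3*(-5/4)*(1/366) = (25/12)*(1/366) = 25/4392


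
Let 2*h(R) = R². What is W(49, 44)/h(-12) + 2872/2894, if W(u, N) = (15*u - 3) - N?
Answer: 137366/13023 ≈ 10.548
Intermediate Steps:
h(R) = R²/2
W(u, N) = -3 - N + 15*u (W(u, N) = (-3 + 15*u) - N = -3 - N + 15*u)
W(49, 44)/h(-12) + 2872/2894 = (-3 - 1*44 + 15*49)/(((½)*(-12)²)) + 2872/2894 = (-3 - 44 + 735)/(((½)*144)) + 2872*(1/2894) = 688/72 + 1436/1447 = 688*(1/72) + 1436/1447 = 86/9 + 1436/1447 = 137366/13023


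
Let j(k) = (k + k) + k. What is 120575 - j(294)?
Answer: 119693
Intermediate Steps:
j(k) = 3*k (j(k) = 2*k + k = 3*k)
120575 - j(294) = 120575 - 3*294 = 120575 - 1*882 = 120575 - 882 = 119693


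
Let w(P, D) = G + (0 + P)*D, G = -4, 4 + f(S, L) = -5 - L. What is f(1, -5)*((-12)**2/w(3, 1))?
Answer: 576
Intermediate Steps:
f(S, L) = -9 - L (f(S, L) = -4 + (-5 - L) = -9 - L)
w(P, D) = -4 + D*P (w(P, D) = -4 + (0 + P)*D = -4 + P*D = -4 + D*P)
f(1, -5)*((-12)**2/w(3, 1)) = (-9 - 1*(-5))*((-12)**2/(-4 + 1*3)) = (-9 + 5)*(144/(-4 + 3)) = -576/(-1) = -576*(-1) = -4*(-144) = 576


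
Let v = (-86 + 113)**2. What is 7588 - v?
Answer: 6859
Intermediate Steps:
v = 729 (v = 27**2 = 729)
7588 - v = 7588 - 1*729 = 7588 - 729 = 6859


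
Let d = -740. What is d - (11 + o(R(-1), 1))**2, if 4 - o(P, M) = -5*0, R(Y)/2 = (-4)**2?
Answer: -965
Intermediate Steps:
R(Y) = 32 (R(Y) = 2*(-4)**2 = 2*16 = 32)
o(P, M) = 4 (o(P, M) = 4 - (-5)*0 = 4 - 1*0 = 4 + 0 = 4)
d - (11 + o(R(-1), 1))**2 = -740 - (11 + 4)**2 = -740 - 1*15**2 = -740 - 1*225 = -740 - 225 = -965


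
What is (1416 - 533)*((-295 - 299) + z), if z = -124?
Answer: -633994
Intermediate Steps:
(1416 - 533)*((-295 - 299) + z) = (1416 - 533)*((-295 - 299) - 124) = 883*(-594 - 124) = 883*(-718) = -633994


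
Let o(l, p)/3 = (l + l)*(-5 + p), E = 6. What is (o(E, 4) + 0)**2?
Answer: 1296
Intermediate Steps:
o(l, p) = 6*l*(-5 + p) (o(l, p) = 3*((l + l)*(-5 + p)) = 3*((2*l)*(-5 + p)) = 3*(2*l*(-5 + p)) = 6*l*(-5 + p))
(o(E, 4) + 0)**2 = (6*6*(-5 + 4) + 0)**2 = (6*6*(-1) + 0)**2 = (-36 + 0)**2 = (-36)**2 = 1296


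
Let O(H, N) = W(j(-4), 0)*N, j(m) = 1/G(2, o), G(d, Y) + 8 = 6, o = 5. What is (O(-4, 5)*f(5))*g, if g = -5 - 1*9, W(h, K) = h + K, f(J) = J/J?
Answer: 35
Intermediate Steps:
f(J) = 1
G(d, Y) = -2 (G(d, Y) = -8 + 6 = -2)
j(m) = -1/2 (j(m) = 1/(-2) = -1/2)
W(h, K) = K + h
g = -14 (g = -5 - 9 = -14)
O(H, N) = -N/2 (O(H, N) = (0 - 1/2)*N = -N/2)
(O(-4, 5)*f(5))*g = (-1/2*5*1)*(-14) = -5/2*1*(-14) = -5/2*(-14) = 35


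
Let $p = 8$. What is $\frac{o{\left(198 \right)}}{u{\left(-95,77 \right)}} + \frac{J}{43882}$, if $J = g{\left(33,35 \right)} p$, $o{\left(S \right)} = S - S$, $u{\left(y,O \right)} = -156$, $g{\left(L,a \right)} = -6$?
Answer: $- \frac{24}{21941} \approx -0.0010938$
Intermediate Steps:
$o{\left(S \right)} = 0$
$J = -48$ ($J = \left(-6\right) 8 = -48$)
$\frac{o{\left(198 \right)}}{u{\left(-95,77 \right)}} + \frac{J}{43882} = \frac{0}{-156} - \frac{48}{43882} = 0 \left(- \frac{1}{156}\right) - \frac{24}{21941} = 0 - \frac{24}{21941} = - \frac{24}{21941}$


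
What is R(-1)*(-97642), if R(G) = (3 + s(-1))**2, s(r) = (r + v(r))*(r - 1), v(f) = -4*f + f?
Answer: -97642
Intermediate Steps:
v(f) = -3*f
s(r) = -2*r*(-1 + r) (s(r) = (r - 3*r)*(r - 1) = (-2*r)*(-1 + r) = -2*r*(-1 + r))
R(G) = 1 (R(G) = (3 + 2*(-1)*(1 - 1*(-1)))**2 = (3 + 2*(-1)*(1 + 1))**2 = (3 + 2*(-1)*2)**2 = (3 - 4)**2 = (-1)**2 = 1)
R(-1)*(-97642) = 1*(-97642) = -97642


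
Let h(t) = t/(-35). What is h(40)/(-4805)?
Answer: 8/33635 ≈ 0.00023785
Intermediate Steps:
h(t) = -t/35 (h(t) = t*(-1/35) = -t/35)
h(40)/(-4805) = -1/35*40/(-4805) = -8/7*(-1/4805) = 8/33635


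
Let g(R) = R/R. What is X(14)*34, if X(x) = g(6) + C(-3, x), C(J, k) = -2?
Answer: -34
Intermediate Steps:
g(R) = 1
X(x) = -1 (X(x) = 1 - 2 = -1)
X(14)*34 = -1*34 = -34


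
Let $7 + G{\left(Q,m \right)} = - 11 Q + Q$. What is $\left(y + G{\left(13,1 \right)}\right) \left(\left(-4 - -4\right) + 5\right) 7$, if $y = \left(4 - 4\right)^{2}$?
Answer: $-4795$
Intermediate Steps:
$G{\left(Q,m \right)} = -7 - 10 Q$ ($G{\left(Q,m \right)} = -7 + \left(- 11 Q + Q\right) = -7 - 10 Q$)
$y = 0$ ($y = 0^{2} = 0$)
$\left(y + G{\left(13,1 \right)}\right) \left(\left(-4 - -4\right) + 5\right) 7 = \left(0 - 137\right) \left(\left(-4 - -4\right) + 5\right) 7 = \left(0 - 137\right) \left(\left(-4 + 4\right) + 5\right) 7 = \left(0 - 137\right) \left(0 + 5\right) 7 = - 137 \cdot 5 \cdot 7 = \left(-137\right) 35 = -4795$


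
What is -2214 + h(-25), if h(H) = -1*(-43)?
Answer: -2171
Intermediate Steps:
h(H) = 43
-2214 + h(-25) = -2214 + 43 = -2171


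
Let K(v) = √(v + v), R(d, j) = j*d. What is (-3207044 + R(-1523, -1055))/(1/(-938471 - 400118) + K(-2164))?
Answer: 2142115866331/7754999171266089 + 5734825470792293918*I*√1082/7754999171266089 ≈ 0.00027622 + 24325.0*I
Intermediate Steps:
R(d, j) = d*j
K(v) = √2*√v (K(v) = √(2*v) = √2*√v)
(-3207044 + R(-1523, -1055))/(1/(-938471 - 400118) + K(-2164)) = (-3207044 - 1523*(-1055))/(1/(-938471 - 400118) + √2*√(-2164)) = (-3207044 + 1606765)/(1/(-1338589) + √2*(2*I*√541)) = -1600279/(-1/1338589 + 2*I*√1082)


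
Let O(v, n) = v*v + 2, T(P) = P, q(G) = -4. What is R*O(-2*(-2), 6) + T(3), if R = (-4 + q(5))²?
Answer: 1155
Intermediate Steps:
R = 64 (R = (-4 - 4)² = (-8)² = 64)
O(v, n) = 2 + v² (O(v, n) = v² + 2 = 2 + v²)
R*O(-2*(-2), 6) + T(3) = 64*(2 + (-2*(-2))²) + 3 = 64*(2 + 4²) + 3 = 64*(2 + 16) + 3 = 64*18 + 3 = 1152 + 3 = 1155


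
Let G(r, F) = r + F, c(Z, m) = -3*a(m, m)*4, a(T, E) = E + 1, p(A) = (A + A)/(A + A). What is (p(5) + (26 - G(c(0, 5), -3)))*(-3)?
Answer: -306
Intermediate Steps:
p(A) = 1 (p(A) = (2*A)/((2*A)) = (2*A)*(1/(2*A)) = 1)
a(T, E) = 1 + E
c(Z, m) = -12 - 12*m (c(Z, m) = -3*(1 + m)*4 = (-3 - 3*m)*4 = -12 - 12*m)
G(r, F) = F + r
(p(5) + (26 - G(c(0, 5), -3)))*(-3) = (1 + (26 - (-3 + (-12 - 12*5))))*(-3) = (1 + (26 - (-3 + (-12 - 60))))*(-3) = (1 + (26 - (-3 - 72)))*(-3) = (1 + (26 - 1*(-75)))*(-3) = (1 + (26 + 75))*(-3) = (1 + 101)*(-3) = 102*(-3) = -306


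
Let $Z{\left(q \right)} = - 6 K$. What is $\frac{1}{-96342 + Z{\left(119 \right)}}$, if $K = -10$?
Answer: $- \frac{1}{96282} \approx -1.0386 \cdot 10^{-5}$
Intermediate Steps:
$Z{\left(q \right)} = 60$ ($Z{\left(q \right)} = \left(-6\right) \left(-10\right) = 60$)
$\frac{1}{-96342 + Z{\left(119 \right)}} = \frac{1}{-96342 + 60} = \frac{1}{-96282} = - \frac{1}{96282}$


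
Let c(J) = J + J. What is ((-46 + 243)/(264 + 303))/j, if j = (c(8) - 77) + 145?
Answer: 197/47628 ≈ 0.0041362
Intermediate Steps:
c(J) = 2*J
j = 84 (j = (2*8 - 77) + 145 = (16 - 77) + 145 = -61 + 145 = 84)
((-46 + 243)/(264 + 303))/j = ((-46 + 243)/(264 + 303))/84 = (197/567)*(1/84) = 197/47628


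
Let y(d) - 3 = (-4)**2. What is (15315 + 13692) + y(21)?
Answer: 29026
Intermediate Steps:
y(d) = 19 (y(d) = 3 + (-4)**2 = 3 + 16 = 19)
(15315 + 13692) + y(21) = (15315 + 13692) + 19 = 29007 + 19 = 29026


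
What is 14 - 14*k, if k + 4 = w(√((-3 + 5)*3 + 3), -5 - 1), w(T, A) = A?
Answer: 154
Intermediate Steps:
k = -10 (k = -4 + (-5 - 1) = -4 - 6 = -10)
14 - 14*k = 14 - 14*(-10) = 14 + 140 = 154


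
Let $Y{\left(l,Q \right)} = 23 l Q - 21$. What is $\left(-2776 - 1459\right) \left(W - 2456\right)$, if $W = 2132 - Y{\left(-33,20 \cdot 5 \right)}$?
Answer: $-320153295$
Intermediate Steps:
$Y{\left(l,Q \right)} = -21 + 23 Q l$ ($Y{\left(l,Q \right)} = 23 Q l - 21 = -21 + 23 Q l$)
$W = 78053$ ($W = 2132 - \left(-21 + 23 \cdot 20 \cdot 5 \left(-33\right)\right) = 2132 - \left(-21 + 23 \cdot 100 \left(-33\right)\right) = 2132 - \left(-21 - 75900\right) = 2132 - -75921 = 2132 + 75921 = 78053$)
$\left(-2776 - 1459\right) \left(W - 2456\right) = \left(-2776 - 1459\right) \left(78053 - 2456\right) = - 4235 \left(78053 - 2456\right) = \left(-4235\right) 75597 = -320153295$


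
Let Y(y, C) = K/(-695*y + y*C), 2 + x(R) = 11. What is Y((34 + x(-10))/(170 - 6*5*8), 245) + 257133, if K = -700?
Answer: 99509491/387 ≈ 2.5713e+5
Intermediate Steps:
x(R) = 9 (x(R) = -2 + 11 = 9)
Y(y, C) = -700/(-695*y + C*y) (Y(y, C) = -700/(-695*y + y*C) = -700/(-695*y + C*y))
Y((34 + x(-10))/(170 - 6*5*8), 245) + 257133 = -700/(((34 + 9)/(170 - 6*5*8))*(-695 + 245)) + 257133 = -700/(43/(170 - 30*8)*(-450)) + 257133 = -700*(-1/450)/43/(170 - 240) + 257133 = -700*(-1/450)/43/(-70) + 257133 = -700*(-1/450)/43*(-1/70) + 257133 = -700*(-1/450)/(-43/70) + 257133 = -700*(-70/43)*(-1/450) + 257133 = -980/387 + 257133 = 99509491/387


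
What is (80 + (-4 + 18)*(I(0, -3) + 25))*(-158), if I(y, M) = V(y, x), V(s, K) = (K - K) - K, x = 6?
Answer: -54668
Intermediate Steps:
V(s, K) = -K (V(s, K) = 0 - K = -K)
I(y, M) = -6 (I(y, M) = -1*6 = -6)
(80 + (-4 + 18)*(I(0, -3) + 25))*(-158) = (80 + (-4 + 18)*(-6 + 25))*(-158) = (80 + 14*19)*(-158) = (80 + 266)*(-158) = 346*(-158) = -54668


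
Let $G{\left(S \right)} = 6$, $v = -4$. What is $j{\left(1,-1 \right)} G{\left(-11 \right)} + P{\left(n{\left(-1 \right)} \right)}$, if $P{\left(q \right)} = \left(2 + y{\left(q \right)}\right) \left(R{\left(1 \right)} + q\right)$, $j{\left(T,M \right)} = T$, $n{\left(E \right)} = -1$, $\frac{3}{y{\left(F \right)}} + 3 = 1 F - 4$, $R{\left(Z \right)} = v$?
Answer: $- \frac{17}{8} \approx -2.125$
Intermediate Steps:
$R{\left(Z \right)} = -4$
$y{\left(F \right)} = \frac{3}{-7 + F}$ ($y{\left(F \right)} = \frac{3}{-3 + \left(1 F - 4\right)} = \frac{3}{-3 + \left(F - 4\right)} = \frac{3}{-3 + \left(-4 + F\right)} = \frac{3}{-7 + F}$)
$P{\left(q \right)} = \left(-4 + q\right) \left(2 + \frac{3}{-7 + q}\right)$ ($P{\left(q \right)} = \left(2 + \frac{3}{-7 + q}\right) \left(-4 + q\right) = \left(-4 + q\right) \left(2 + \frac{3}{-7 + q}\right)$)
$j{\left(1,-1 \right)} G{\left(-11 \right)} + P{\left(n{\left(-1 \right)} \right)} = 1 \cdot 6 + \frac{44 - -19 + 2 \left(-1\right)^{2}}{-7 - 1} = 6 + \frac{44 + 19 + 2 \cdot 1}{-8} = 6 - \frac{44 + 19 + 2}{8} = 6 - \frac{65}{8} = - \frac{17}{8}$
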